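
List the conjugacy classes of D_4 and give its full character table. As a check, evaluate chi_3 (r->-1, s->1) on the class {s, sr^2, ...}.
Conjugacy classes: {e} of size 1, {r^2} of size 1, {r^1, r^3} of size 2, {s, sr^2, ...} of size 2, {sr, sr^3, ...} of size 2.
Character table:
  irrep \ class              {e} (size 1)  {r^2} (size 1)  {r^1, r^3} (size 2)  {s, sr^2, ...} (size 2)  {sr, sr^3, ...} (size 2)
  chi_1 (triv)               1             1               1                    1                        1                       
  chi_2 (sign: r->1, s->-1)  1             1               1                    -1                       -1                      
  chi_3 (r->-1, s->1)        1             1               -1                   1                        -1                      
  chi_4 (r->-1, s->-1)       1             1               -1                   -1                       1                       
  chi_5 (2d, j=1)            2             -2              0                    0                        0                       

Spot check: chi_3 (r->-1, s->1) on {s, sr^2, ...} = 1.

Explanation: D_4 has order 2*4 = 8 with 5 conjugacy classes, hence 5 irreducibles. Sum of squared dims 1 + 1 + 1 + 1 + 4 = 8 = |G|. Linear characters come from the abelianisation; the 2-dimensional irreps have character r^k -> 2*cos(2*pi*j*k/4), reflections -> 0.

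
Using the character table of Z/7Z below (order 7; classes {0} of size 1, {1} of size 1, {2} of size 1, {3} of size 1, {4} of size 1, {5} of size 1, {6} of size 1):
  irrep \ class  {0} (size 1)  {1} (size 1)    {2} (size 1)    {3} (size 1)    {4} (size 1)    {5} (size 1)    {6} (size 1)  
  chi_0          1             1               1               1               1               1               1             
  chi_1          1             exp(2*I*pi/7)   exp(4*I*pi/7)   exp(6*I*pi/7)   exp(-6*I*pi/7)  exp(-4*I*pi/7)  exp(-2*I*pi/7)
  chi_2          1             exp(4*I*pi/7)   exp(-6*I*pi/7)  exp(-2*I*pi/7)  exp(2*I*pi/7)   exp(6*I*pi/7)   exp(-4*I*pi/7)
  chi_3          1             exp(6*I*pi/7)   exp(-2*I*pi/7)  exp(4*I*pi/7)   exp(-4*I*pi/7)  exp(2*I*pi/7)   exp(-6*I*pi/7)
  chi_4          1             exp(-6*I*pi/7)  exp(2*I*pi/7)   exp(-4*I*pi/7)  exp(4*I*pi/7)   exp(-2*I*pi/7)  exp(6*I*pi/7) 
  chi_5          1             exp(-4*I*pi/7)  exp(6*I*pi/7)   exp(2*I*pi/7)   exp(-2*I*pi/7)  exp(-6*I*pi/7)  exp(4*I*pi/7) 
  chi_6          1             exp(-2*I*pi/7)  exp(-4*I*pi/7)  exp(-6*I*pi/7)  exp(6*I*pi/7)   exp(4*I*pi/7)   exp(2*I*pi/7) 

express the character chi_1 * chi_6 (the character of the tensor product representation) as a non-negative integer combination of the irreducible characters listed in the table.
chi_1 tensor chi_6 = chi_0 (all other irreducibles have multiplicity 0).

Argument: The character of a tensor product is the pointwise product (chi_1 * chi_6)(C) = chi_1(C) * chi_6(C):
  {0}: (1)*(1), {1}: (exp(2*I*pi/7))*(exp(-2*I*pi/7)), {2}: (exp(4*I*pi/7))*(exp(-4*I*pi/7)), {3}: (exp(6*I*pi/7))*(exp(-6*I*pi/7)), {4}: (exp(-6*I*pi/7))*(exp(6*I*pi/7)), {5}: (exp(-4*I*pi/7))*(exp(4*I*pi/7)), {6}: (exp(-2*I*pi/7))*(exp(2*I*pi/7))
so (chi_1 * chi_6) takes values
  {0} -> 1, {1} -> 1, {2} -> 1, {3} -> 1, {4} -> 1, {5} -> 1, {6} -> 1.
Now take the inner product of this character with each irreducible chi from the table, <chi_1*chi_6, chi> = (1/7) sum_C |C| (chi_1*chi_6)(C) conj(chi(C)):
  <chi_1*chi_6, chi_0> = (1/7)[1*(1)*conj(1) + 1*(1)*conj(1) + 1*(1)*conj(1) + 1*(1)*conj(1) + 1*(1)*conj(1) + 1*(1)*conj(1) + 1*(1)*conj(1)]
      = (1/7)[(1) + (1) + (1) + (1) + (1) + (1) + (1)] = 7/7 = 1
  <chi_1*chi_6, chi_1> = (1/7)[1*(1)*conj(1) + 1*(1)*conj(exp(2*I*pi/7)) + 1*(1)*conj(exp(4*I*pi/7)) + 1*(1)*conj(exp(6*I*pi/7)) + 1*(1)*conj(exp(-6*I*pi/7)) + 1*(1)*conj(exp(-4*I*pi/7)) + 1*(1)*conj(exp(-2*I*pi/7))]
      = (1/7)[(1) + (exp(-2*I*pi/7)) + (exp(-4*I*pi/7)) + (exp(-6*I*pi/7)) + (exp(6*I*pi/7)) + (exp(4*I*pi/7)) + (exp(2*I*pi/7))] = 0/7 = 0
  <chi_1*chi_6, chi_2> = (1/7)[1*(1)*conj(1) + 1*(1)*conj(exp(4*I*pi/7)) + 1*(1)*conj(exp(-6*I*pi/7)) + 1*(1)*conj(exp(-2*I*pi/7)) + 1*(1)*conj(exp(2*I*pi/7)) + 1*(1)*conj(exp(6*I*pi/7)) + 1*(1)*conj(exp(-4*I*pi/7))]
      = (1/7)[(1) + (exp(-4*I*pi/7)) + (exp(6*I*pi/7)) + (exp(2*I*pi/7)) + (exp(-2*I*pi/7)) + (exp(-6*I*pi/7)) + (exp(4*I*pi/7))] = 0/7 = 0
  <chi_1*chi_6, chi_3> = (1/7)[1*(1)*conj(1) + 1*(1)*conj(exp(6*I*pi/7)) + 1*(1)*conj(exp(-2*I*pi/7)) + 1*(1)*conj(exp(4*I*pi/7)) + 1*(1)*conj(exp(-4*I*pi/7)) + 1*(1)*conj(exp(2*I*pi/7)) + 1*(1)*conj(exp(-6*I*pi/7))]
      = (1/7)[(1) + (exp(-6*I*pi/7)) + (exp(2*I*pi/7)) + (exp(-4*I*pi/7)) + (exp(4*I*pi/7)) + (exp(-2*I*pi/7)) + (exp(6*I*pi/7))] = 0/7 = 0
  <chi_1*chi_6, chi_4> = (1/7)[1*(1)*conj(1) + 1*(1)*conj(exp(-6*I*pi/7)) + 1*(1)*conj(exp(2*I*pi/7)) + 1*(1)*conj(exp(-4*I*pi/7)) + 1*(1)*conj(exp(4*I*pi/7)) + 1*(1)*conj(exp(-2*I*pi/7)) + 1*(1)*conj(exp(6*I*pi/7))]
      = (1/7)[(1) + (exp(6*I*pi/7)) + (exp(-2*I*pi/7)) + (exp(4*I*pi/7)) + (exp(-4*I*pi/7)) + (exp(2*I*pi/7)) + (exp(-6*I*pi/7))] = 0/7 = 0
  <chi_1*chi_6, chi_5> = (1/7)[1*(1)*conj(1) + 1*(1)*conj(exp(-4*I*pi/7)) + 1*(1)*conj(exp(6*I*pi/7)) + 1*(1)*conj(exp(2*I*pi/7)) + 1*(1)*conj(exp(-2*I*pi/7)) + 1*(1)*conj(exp(-6*I*pi/7)) + 1*(1)*conj(exp(4*I*pi/7))]
      = (1/7)[(1) + (exp(4*I*pi/7)) + (exp(-6*I*pi/7)) + (exp(-2*I*pi/7)) + (exp(2*I*pi/7)) + (exp(6*I*pi/7)) + (exp(-4*I*pi/7))] = 0/7 = 0
  <chi_1*chi_6, chi_6> = (1/7)[1*(1)*conj(1) + 1*(1)*conj(exp(-2*I*pi/7)) + 1*(1)*conj(exp(-4*I*pi/7)) + 1*(1)*conj(exp(-6*I*pi/7)) + 1*(1)*conj(exp(6*I*pi/7)) + 1*(1)*conj(exp(4*I*pi/7)) + 1*(1)*conj(exp(2*I*pi/7))]
      = (1/7)[(1) + (exp(2*I*pi/7)) + (exp(4*I*pi/7)) + (exp(6*I*pi/7)) + (exp(-6*I*pi/7)) + (exp(-4*I*pi/7)) + (exp(-2*I*pi/7))] = 0/7 = 0
(Exp terms are combined using exp(i*s)*conj(exp(i*t)) = exp(i*(s-t)), and sums of them are collapsed using the identity that for every m > 1 the m distinct m-th roots of unity sum to 0, e.g. 1 + exp(2*I*pi/3) + exp(-2*I*pi/3) = 0.)
Hence the multiplicities are chi_0: 1. Dimension check: dim(chi_1)*dim(chi_6) = 1*1 = 1 and sum (mult * dim) = 1*1 = 1.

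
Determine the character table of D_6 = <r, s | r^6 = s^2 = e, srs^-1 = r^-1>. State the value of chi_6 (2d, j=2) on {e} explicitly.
Conjugacy classes: {e} of size 1, {r^3} of size 1, {r^1, r^5} of size 2, {r^2, r^4} of size 2, {s, sr^2, ...} of size 3, {sr, sr^3, ...} of size 3.
Character table:
  irrep \ class              {e} (size 1)  {r^3} (size 1)  {r^1, r^5} (size 2)  {r^2, r^4} (size 2)  {s, sr^2, ...} (size 3)  {sr, sr^3, ...} (size 3)
  chi_1 (triv)               1             1               1                    1                    1                        1                       
  chi_2 (sign: r->1, s->-1)  1             1               1                    1                    -1                       -1                      
  chi_3 (r->-1, s->1)        1             -1              -1                   1                    1                        -1                      
  chi_4 (r->-1, s->-1)       1             -1              -1                   1                    -1                       1                       
  chi_5 (2d, j=1)            2             -2              1                    -1                   0                        0                       
  chi_6 (2d, j=2)            2             2               -1                   -1                   0                        0                       

Spot check: chi_6 (2d, j=2) on {e} = 2.

Solution. D_6 has order 2*6 = 12 with 6 conjugacy classes, hence 6 irreducibles. Sum of squared dims 1 + 1 + 1 + 1 + 4 + 4 = 12 = |G|. Linear characters come from the abelianisation; the 2-dimensional irreps have character r^k -> 2*cos(2*pi*j*k/6), reflections -> 0.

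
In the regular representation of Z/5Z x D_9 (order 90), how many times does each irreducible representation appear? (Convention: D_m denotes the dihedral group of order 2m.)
Each irreducible V_i of dimension d_i appears with multiplicity d_i, i.e. rho_reg = (direct sum over all irreducibles V_i) d_i V_i. The irreducible dimensions for Z/5Z x D_9 are 1, 1, 1, 1, 1, 1, 1, 1, 1, 1, 2, 2, 2, 2, 2, 2, 2, 2, 2, 2, 2, 2, 2, 2, 2, 2, 2, 2, 2, 2: 10 irreducibles of dimension 1, each with multiplicity 1; 20 irreducibles of dimension 2, each with multiplicity 2. Total dimension 10*1*1 + 20*2*2 = 90 = |G|.

Reasoning: General theorem: in the regular representation of a finite group G, each irreducible appears with multiplicity equal to its dimension. Check: dim(rho_reg) = sum d_i^2 = 1 + 1 + 1 + 1 + 1 + 1 + 1 + 1 + 1 + 1 + 4 + 4 + 4 + 4 + 4 + 4 + 4 + 4 + 4 + 4 + 4 + 4 + 4 + 4 + 4 + 4 + 4 + 4 + 4 + 4 = 90 = |G|.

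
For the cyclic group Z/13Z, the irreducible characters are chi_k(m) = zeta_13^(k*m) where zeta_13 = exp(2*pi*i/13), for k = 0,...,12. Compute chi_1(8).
chi_1(8) = zeta_13^8 = exp(-10*I*pi/13)

Justification: chi_1(8) = zeta_13^(1*8) = zeta_13^8. Since zeta_13^13 = 1, this equals zeta_13^8 = exp(2*pi*i*8/13) = exp(-10*I*pi/13).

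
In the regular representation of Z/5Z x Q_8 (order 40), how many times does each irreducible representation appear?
Each irreducible V_i of dimension d_i appears with multiplicity d_i, i.e. rho_reg = (direct sum over all irreducibles V_i) d_i V_i. The irreducible dimensions for Z/5Z x Q_8 are 1, 1, 1, 1, 1, 1, 1, 1, 1, 1, 1, 1, 1, 1, 1, 1, 1, 1, 1, 1, 2, 2, 2, 2, 2: 20 irreducibles of dimension 1, each with multiplicity 1; 5 irreducibles of dimension 2, each with multiplicity 2. Total dimension 20*1*1 + 5*2*2 = 40 = |G|.

Solution. General theorem: in the regular representation of a finite group G, each irreducible appears with multiplicity equal to its dimension. Check: dim(rho_reg) = sum d_i^2 = 1 + 1 + 1 + 1 + 1 + 1 + 1 + 1 + 1 + 1 + 1 + 1 + 1 + 1 + 1 + 1 + 1 + 1 + 1 + 1 + 4 + 4 + 4 + 4 + 4 = 40 = |G|.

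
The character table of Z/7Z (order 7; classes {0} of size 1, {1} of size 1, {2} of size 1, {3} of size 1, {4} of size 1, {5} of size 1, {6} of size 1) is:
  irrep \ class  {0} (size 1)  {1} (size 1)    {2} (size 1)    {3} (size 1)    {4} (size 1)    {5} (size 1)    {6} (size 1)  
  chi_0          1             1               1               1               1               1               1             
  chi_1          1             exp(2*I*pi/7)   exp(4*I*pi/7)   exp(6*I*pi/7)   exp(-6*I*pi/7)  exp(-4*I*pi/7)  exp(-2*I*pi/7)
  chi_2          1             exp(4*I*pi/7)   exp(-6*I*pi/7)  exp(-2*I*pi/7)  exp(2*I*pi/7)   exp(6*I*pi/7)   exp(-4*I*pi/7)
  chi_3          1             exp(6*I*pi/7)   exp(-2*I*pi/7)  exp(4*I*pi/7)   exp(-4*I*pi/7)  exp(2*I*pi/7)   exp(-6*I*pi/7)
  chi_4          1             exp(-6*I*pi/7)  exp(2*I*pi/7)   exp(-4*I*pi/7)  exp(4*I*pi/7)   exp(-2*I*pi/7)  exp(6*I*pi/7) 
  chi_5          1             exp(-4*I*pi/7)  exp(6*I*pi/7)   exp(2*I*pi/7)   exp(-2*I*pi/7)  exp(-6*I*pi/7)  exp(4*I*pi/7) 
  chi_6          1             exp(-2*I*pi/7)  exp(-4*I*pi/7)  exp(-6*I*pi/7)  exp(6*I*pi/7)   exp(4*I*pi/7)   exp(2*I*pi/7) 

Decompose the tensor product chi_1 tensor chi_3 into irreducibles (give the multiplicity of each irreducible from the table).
chi_1 tensor chi_3 = chi_4 (all other irreducibles have multiplicity 0).

Why: The character of a tensor product is the pointwise product (chi_1 * chi_3)(C) = chi_1(C) * chi_3(C):
  {0}: (1)*(1), {1}: (exp(2*I*pi/7))*(exp(6*I*pi/7)), {2}: (exp(4*I*pi/7))*(exp(-2*I*pi/7)), {3}: (exp(6*I*pi/7))*(exp(4*I*pi/7)), {4}: (exp(-6*I*pi/7))*(exp(-4*I*pi/7)), {5}: (exp(-4*I*pi/7))*(exp(2*I*pi/7)), {6}: (exp(-2*I*pi/7))*(exp(-6*I*pi/7))
so (chi_1 * chi_3) takes values
  {0} -> 1, {1} -> exp(-6*I*pi/7), {2} -> exp(2*I*pi/7), {3} -> exp(-4*I*pi/7), {4} -> exp(4*I*pi/7), {5} -> exp(-2*I*pi/7), {6} -> exp(6*I*pi/7).
Now take the inner product of this character with each irreducible chi from the table, <chi_1*chi_3, chi> = (1/7) sum_C |C| (chi_1*chi_3)(C) conj(chi(C)):
  <chi_1*chi_3, chi_0> = (1/7)[1*(1)*conj(1) + 1*(exp(-6*I*pi/7))*conj(1) + 1*(exp(2*I*pi/7))*conj(1) + 1*(exp(-4*I*pi/7))*conj(1) + 1*(exp(4*I*pi/7))*conj(1) + 1*(exp(-2*I*pi/7))*conj(1) + 1*(exp(6*I*pi/7))*conj(1)]
      = (1/7)[(1) + (exp(-6*I*pi/7)) + (exp(2*I*pi/7)) + (exp(-4*I*pi/7)) + (exp(4*I*pi/7)) + (exp(-2*I*pi/7)) + (exp(6*I*pi/7))] = 0/7 = 0
  <chi_1*chi_3, chi_1> = (1/7)[1*(1)*conj(1) + 1*(exp(-6*I*pi/7))*conj(exp(2*I*pi/7)) + 1*(exp(2*I*pi/7))*conj(exp(4*I*pi/7)) + 1*(exp(-4*I*pi/7))*conj(exp(6*I*pi/7)) + 1*(exp(4*I*pi/7))*conj(exp(-6*I*pi/7)) + 1*(exp(-2*I*pi/7))*conj(exp(-4*I*pi/7)) + 1*(exp(6*I*pi/7))*conj(exp(-2*I*pi/7))]
      = (1/7)[(1) + (exp(6*I*pi/7)) + (exp(-2*I*pi/7)) + (exp(4*I*pi/7)) + (exp(-4*I*pi/7)) + (exp(2*I*pi/7)) + (exp(-6*I*pi/7))] = 0/7 = 0
  <chi_1*chi_3, chi_2> = (1/7)[1*(1)*conj(1) + 1*(exp(-6*I*pi/7))*conj(exp(4*I*pi/7)) + 1*(exp(2*I*pi/7))*conj(exp(-6*I*pi/7)) + 1*(exp(-4*I*pi/7))*conj(exp(-2*I*pi/7)) + 1*(exp(4*I*pi/7))*conj(exp(2*I*pi/7)) + 1*(exp(-2*I*pi/7))*conj(exp(6*I*pi/7)) + 1*(exp(6*I*pi/7))*conj(exp(-4*I*pi/7))]
      = (1/7)[(1) + (exp(4*I*pi/7)) + (exp(-6*I*pi/7)) + (exp(-2*I*pi/7)) + (exp(2*I*pi/7)) + (exp(6*I*pi/7)) + (exp(-4*I*pi/7))] = 0/7 = 0
  <chi_1*chi_3, chi_3> = (1/7)[1*(1)*conj(1) + 1*(exp(-6*I*pi/7))*conj(exp(6*I*pi/7)) + 1*(exp(2*I*pi/7))*conj(exp(-2*I*pi/7)) + 1*(exp(-4*I*pi/7))*conj(exp(4*I*pi/7)) + 1*(exp(4*I*pi/7))*conj(exp(-4*I*pi/7)) + 1*(exp(-2*I*pi/7))*conj(exp(2*I*pi/7)) + 1*(exp(6*I*pi/7))*conj(exp(-6*I*pi/7))]
      = (1/7)[(1) + (exp(2*I*pi/7)) + (exp(4*I*pi/7)) + (exp(6*I*pi/7)) + (exp(-6*I*pi/7)) + (exp(-4*I*pi/7)) + (exp(-2*I*pi/7))] = 0/7 = 0
  <chi_1*chi_3, chi_4> = (1/7)[1*(1)*conj(1) + 1*(exp(-6*I*pi/7))*conj(exp(-6*I*pi/7)) + 1*(exp(2*I*pi/7))*conj(exp(2*I*pi/7)) + 1*(exp(-4*I*pi/7))*conj(exp(-4*I*pi/7)) + 1*(exp(4*I*pi/7))*conj(exp(4*I*pi/7)) + 1*(exp(-2*I*pi/7))*conj(exp(-2*I*pi/7)) + 1*(exp(6*I*pi/7))*conj(exp(6*I*pi/7))]
      = (1/7)[(1) + (1) + (1) + (1) + (1) + (1) + (1)] = 7/7 = 1
  <chi_1*chi_3, chi_5> = (1/7)[1*(1)*conj(1) + 1*(exp(-6*I*pi/7))*conj(exp(-4*I*pi/7)) + 1*(exp(2*I*pi/7))*conj(exp(6*I*pi/7)) + 1*(exp(-4*I*pi/7))*conj(exp(2*I*pi/7)) + 1*(exp(4*I*pi/7))*conj(exp(-2*I*pi/7)) + 1*(exp(-2*I*pi/7))*conj(exp(-6*I*pi/7)) + 1*(exp(6*I*pi/7))*conj(exp(4*I*pi/7))]
      = (1/7)[(1) + (exp(-2*I*pi/7)) + (exp(-4*I*pi/7)) + (exp(-6*I*pi/7)) + (exp(6*I*pi/7)) + (exp(4*I*pi/7)) + (exp(2*I*pi/7))] = 0/7 = 0
  <chi_1*chi_3, chi_6> = (1/7)[1*(1)*conj(1) + 1*(exp(-6*I*pi/7))*conj(exp(-2*I*pi/7)) + 1*(exp(2*I*pi/7))*conj(exp(-4*I*pi/7)) + 1*(exp(-4*I*pi/7))*conj(exp(-6*I*pi/7)) + 1*(exp(4*I*pi/7))*conj(exp(6*I*pi/7)) + 1*(exp(-2*I*pi/7))*conj(exp(4*I*pi/7)) + 1*(exp(6*I*pi/7))*conj(exp(2*I*pi/7))]
      = (1/7)[(1) + (exp(-4*I*pi/7)) + (exp(6*I*pi/7)) + (exp(2*I*pi/7)) + (exp(-2*I*pi/7)) + (exp(-6*I*pi/7)) + (exp(4*I*pi/7))] = 0/7 = 0
(Exp terms are combined using exp(i*s)*conj(exp(i*t)) = exp(i*(s-t)), and sums of them are collapsed using the identity that for every m > 1 the m distinct m-th roots of unity sum to 0, e.g. 1 + exp(2*I*pi/3) + exp(-2*I*pi/3) = 0.)
Hence the multiplicities are chi_4: 1. Dimension check: dim(chi_1)*dim(chi_3) = 1*1 = 1 and sum (mult * dim) = 1*1 = 1.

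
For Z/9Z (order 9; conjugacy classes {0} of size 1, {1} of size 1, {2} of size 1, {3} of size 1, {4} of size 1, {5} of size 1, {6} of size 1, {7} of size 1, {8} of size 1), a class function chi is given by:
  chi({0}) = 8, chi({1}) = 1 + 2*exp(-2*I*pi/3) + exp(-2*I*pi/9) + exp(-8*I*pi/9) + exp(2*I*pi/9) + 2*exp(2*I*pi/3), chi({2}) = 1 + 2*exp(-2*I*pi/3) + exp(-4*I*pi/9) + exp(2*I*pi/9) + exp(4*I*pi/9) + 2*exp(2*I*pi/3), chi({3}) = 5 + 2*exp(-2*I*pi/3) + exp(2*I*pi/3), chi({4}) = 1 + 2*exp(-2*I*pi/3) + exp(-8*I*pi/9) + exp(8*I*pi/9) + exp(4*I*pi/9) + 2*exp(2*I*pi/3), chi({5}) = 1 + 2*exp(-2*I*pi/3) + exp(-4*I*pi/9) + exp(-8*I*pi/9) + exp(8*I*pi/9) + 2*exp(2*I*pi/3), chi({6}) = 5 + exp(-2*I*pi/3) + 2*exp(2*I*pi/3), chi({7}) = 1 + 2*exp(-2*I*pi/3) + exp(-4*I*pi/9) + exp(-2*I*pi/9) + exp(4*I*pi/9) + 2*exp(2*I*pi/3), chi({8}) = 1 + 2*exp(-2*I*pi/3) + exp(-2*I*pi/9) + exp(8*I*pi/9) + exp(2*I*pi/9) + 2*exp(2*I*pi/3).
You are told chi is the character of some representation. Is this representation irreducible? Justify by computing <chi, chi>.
Not irreducible (reducible): <chi, chi> = 12 > 1.

Why: <chi, chi> = (1/|G|) sum_C |C| * |chi(C)|^2 = (1/9)[1*|8|^2 + 1*|1 + 2*exp(-2*I*pi/3) + exp(-2*I*pi/9) + exp(-8*I*pi/9) + exp(2*I*pi/9) + 2*exp(2*I*pi/3)|^2 + 1*|1 + 2*exp(-2*I*pi/3) + exp(-4*I*pi/9) + exp(2*I*pi/9) + exp(4*I*pi/9) + 2*exp(2*I*pi/3)|^2 + 1*|5 + 2*exp(-2*I*pi/3) + exp(2*I*pi/3)|^2 + 1*|1 + 2*exp(-2*I*pi/3) + exp(-8*I*pi/9) + exp(8*I*pi/9) + exp(4*I*pi/9) + 2*exp(2*I*pi/3)|^2 + 1*|1 + 2*exp(-2*I*pi/3) + exp(-4*I*pi/9) + exp(-8*I*pi/9) + exp(8*I*pi/9) + 2*exp(2*I*pi/3)|^2 + 1*|5 + exp(-2*I*pi/3) + 2*exp(2*I*pi/3)|^2 + 1*|1 + 2*exp(-2*I*pi/3) + exp(-4*I*pi/9) + exp(-2*I*pi/9) + exp(4*I*pi/9) + 2*exp(2*I*pi/3)|^2 + 1*|1 + 2*exp(-2*I*pi/3) + exp(-2*I*pi/9) + exp(8*I*pi/9) + exp(2*I*pi/9) + 2*exp(2*I*pi/3)|^2]
  = (1/9)[(64) + (12 + 9*exp(-2*I*pi/3) + 7*exp(-4*I*pi/9) + 4*exp(-2*I*pi/9) + 6*exp(-8*I*pi/9) + 6*exp(8*I*pi/9) + 4*exp(2*I*pi/9) + 7*exp(4*I*pi/9) + 9*exp(2*I*pi/3)) + (12 + 9*exp(-2*I*pi/3) + 4*exp(-4*I*pi/9) + 6*exp(-2*I*pi/9) + 7*exp(-8*I*pi/9) + 7*exp(8*I*pi/9) + 6*exp(2*I*pi/9) + 4*exp(4*I*pi/9) + 9*exp(2*I*pi/3)) + (13) + (12 + 9*exp(-2*I*pi/3) + 6*exp(-4*I*pi/9) + 7*exp(-2*I*pi/9) + 4*exp(-8*I*pi/9) + 4*exp(8*I*pi/9) + 7*exp(2*I*pi/9) + 6*exp(4*I*pi/9) + 9*exp(2*I*pi/3)) + (12 + 9*exp(-2*I*pi/3) + 6*exp(-4*I*pi/9) + 7*exp(-2*I*pi/9) + 4*exp(-8*I*pi/9) + 4*exp(8*I*pi/9) + 7*exp(2*I*pi/9) + 6*exp(4*I*pi/9) + 9*exp(2*I*pi/3)) + (13) + (12 + 9*exp(-2*I*pi/3) + 4*exp(-4*I*pi/9) + 6*exp(-2*I*pi/9) + 7*exp(-8*I*pi/9) + 7*exp(8*I*pi/9) + 6*exp(2*I*pi/9) + 4*exp(4*I*pi/9) + 9*exp(2*I*pi/3)) + (12 + 9*exp(-2*I*pi/3) + 7*exp(-4*I*pi/9) + 4*exp(-2*I*pi/9) + 6*exp(-8*I*pi/9) + 6*exp(8*I*pi/9) + 4*exp(2*I*pi/9) + 7*exp(4*I*pi/9) + 9*exp(2*I*pi/3))] = 108/9 = 12.
(Exp terms are combined using exp(i*s)*conj(exp(i*t)) = exp(i*(s-t)), and sums of them are collapsed using the identity that for every m > 1 the m distinct m-th roots of unity sum to 0, e.g. 1 + exp(2*I*pi/3) + exp(-2*I*pi/3) = 0.)
A character is irreducible iff <chi, chi> = 1, so this representation is reducible.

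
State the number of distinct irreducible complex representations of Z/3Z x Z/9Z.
27

Argument: The number of irreducible complex representations of a finite group equals its number of conjugacy classes. Z/3Z x Z/9Z is abelian of order 27, so every element is its own conjugacy class: 27 classes, so Z/3Z x Z/9Z (order 27) has exactly 27 irreducible complex representations.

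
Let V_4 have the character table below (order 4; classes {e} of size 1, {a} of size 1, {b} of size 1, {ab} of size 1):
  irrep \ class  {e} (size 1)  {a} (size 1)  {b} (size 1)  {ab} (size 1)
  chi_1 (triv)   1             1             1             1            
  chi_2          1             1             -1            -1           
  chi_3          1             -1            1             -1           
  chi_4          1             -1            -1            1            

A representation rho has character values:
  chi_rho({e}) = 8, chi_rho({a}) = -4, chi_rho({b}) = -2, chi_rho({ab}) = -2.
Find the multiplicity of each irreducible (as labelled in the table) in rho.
Multiplicities: chi_1: 0, chi_2: 2, chi_3: 3, chi_4: 3.

Use <chi_rho, chi> = (1/|G|) sum_C |C| * chi_rho(C) * conj(chi(C)) with |G| = 4 for each irreducible chi in the table:
  <chi_rho, chi_1> = (1/4)[1*(8)*conj(1) + 1*(-4)*conj(1) + 1*(-2)*conj(1) + 1*(-2)*conj(1)]
      = (1/4)[(8) + (-4) + (-2) + (-2)] = 0/4 = 0
  <chi_rho, chi_2> = (1/4)[1*(8)*conj(1) + 1*(-4)*conj(1) + 1*(-2)*conj(-1) + 1*(-2)*conj(-1)]
      = (1/4)[(8) + (-4) + (2) + (2)] = 8/4 = 2
  <chi_rho, chi_3> = (1/4)[1*(8)*conj(1) + 1*(-4)*conj(-1) + 1*(-2)*conj(1) + 1*(-2)*conj(-1)]
      = (1/4)[(8) + (4) + (-2) + (2)] = 12/4 = 3
  <chi_rho, chi_4> = (1/4)[1*(8)*conj(1) + 1*(-4)*conj(-1) + 1*(-2)*conj(-1) + 1*(-2)*conj(1)]
      = (1/4)[(8) + (4) + (2) + (-2)] = 12/4 = 3
Dimension check: dim(rho) = sum (mult * dim) = 0*1 + 2*1 + 3*1 + 3*1 = 8 = chi_rho(e) = 8.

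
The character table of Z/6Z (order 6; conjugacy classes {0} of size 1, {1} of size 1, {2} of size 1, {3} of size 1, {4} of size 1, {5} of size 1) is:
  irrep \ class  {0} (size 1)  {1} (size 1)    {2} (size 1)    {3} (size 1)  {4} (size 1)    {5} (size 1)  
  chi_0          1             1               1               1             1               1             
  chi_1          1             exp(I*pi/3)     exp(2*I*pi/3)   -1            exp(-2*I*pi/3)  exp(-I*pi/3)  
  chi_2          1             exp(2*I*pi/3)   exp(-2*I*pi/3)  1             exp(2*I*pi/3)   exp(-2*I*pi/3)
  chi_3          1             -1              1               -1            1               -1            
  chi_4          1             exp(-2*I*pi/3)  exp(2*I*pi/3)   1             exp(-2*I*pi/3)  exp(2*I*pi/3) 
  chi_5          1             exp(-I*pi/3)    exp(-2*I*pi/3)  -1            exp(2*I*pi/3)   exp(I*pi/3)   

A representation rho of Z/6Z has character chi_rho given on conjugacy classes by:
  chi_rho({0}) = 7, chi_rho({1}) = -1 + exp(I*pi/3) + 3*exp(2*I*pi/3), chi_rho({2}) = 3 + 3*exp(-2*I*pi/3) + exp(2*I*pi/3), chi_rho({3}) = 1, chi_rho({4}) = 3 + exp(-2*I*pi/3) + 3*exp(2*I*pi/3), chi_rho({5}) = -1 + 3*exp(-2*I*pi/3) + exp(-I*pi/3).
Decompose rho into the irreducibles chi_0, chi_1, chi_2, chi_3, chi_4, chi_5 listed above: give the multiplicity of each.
Multiplicities: chi_0: 1, chi_1: 1, chi_2: 3, chi_3: 2, chi_4: 0, chi_5: 0.

Reasoning: Use <chi_rho, chi> = (1/|G|) sum_C |C| * chi_rho(C) * conj(chi(C)) with |G| = 6 for each irreducible chi in the table:
  <chi_rho, chi_0> = (1/6)[1*(7)*conj(1) + 1*(-1 + exp(I*pi/3) + 3*exp(2*I*pi/3))*conj(1) + 1*(3 + 3*exp(-2*I*pi/3) + exp(2*I*pi/3))*conj(1) + 1*(1)*conj(1) + 1*(3 + exp(-2*I*pi/3) + 3*exp(2*I*pi/3))*conj(1) + 1*(-1 + 3*exp(-2*I*pi/3) + exp(-I*pi/3))*conj(1)]
      = (1/6)[(7) + (-1 + exp(I*pi/3) + 3*exp(2*I*pi/3)) + (3 + 3*exp(-2*I*pi/3) + exp(2*I*pi/3)) + (1) + (3 + exp(-2*I*pi/3) + 3*exp(2*I*pi/3)) + (-1 + 3*exp(-2*I*pi/3) + exp(-I*pi/3))] = 6/6 = 1
  <chi_rho, chi_1> = (1/6)[1*(7)*conj(1) + 1*(-1 + exp(I*pi/3) + 3*exp(2*I*pi/3))*conj(exp(I*pi/3)) + 1*(3 + 3*exp(-2*I*pi/3) + exp(2*I*pi/3))*conj(exp(2*I*pi/3)) + 1*(1)*conj(-1) + 1*(3 + exp(-2*I*pi/3) + 3*exp(2*I*pi/3))*conj(exp(-2*I*pi/3)) + 1*(-1 + 3*exp(-2*I*pi/3) + exp(-I*pi/3))*conj(exp(-I*pi/3))]
      = (1/6)[(7) + (1 - exp(-I*pi/3) + 3*exp(I*pi/3)) + (-2) + (-1) + (-2) + (1 + 3*exp(-I*pi/3) - exp(I*pi/3))] = 6/6 = 1
  <chi_rho, chi_2> = (1/6)[1*(7)*conj(1) + 1*(-1 + exp(I*pi/3) + 3*exp(2*I*pi/3))*conj(exp(2*I*pi/3)) + 1*(3 + 3*exp(-2*I*pi/3) + exp(2*I*pi/3))*conj(exp(-2*I*pi/3)) + 1*(1)*conj(1) + 1*(3 + exp(-2*I*pi/3) + 3*exp(2*I*pi/3))*conj(exp(2*I*pi/3)) + 1*(-1 + 3*exp(-2*I*pi/3) + exp(-I*pi/3))*conj(exp(-2*I*pi/3))]
      = (1/6)[(7) + (4) + (3 + exp(-2*I*pi/3) + 3*exp(2*I*pi/3)) + (1) + (3 + 3*exp(-2*I*pi/3) + exp(2*I*pi/3)) + (4)] = 18/6 = 3
  <chi_rho, chi_3> = (1/6)[1*(7)*conj(1) + 1*(-1 + exp(I*pi/3) + 3*exp(2*I*pi/3))*conj(-1) + 1*(3 + 3*exp(-2*I*pi/3) + exp(2*I*pi/3))*conj(1) + 1*(1)*conj(-1) + 1*(3 + exp(-2*I*pi/3) + 3*exp(2*I*pi/3))*conj(1) + 1*(-1 + 3*exp(-2*I*pi/3) + exp(-I*pi/3))*conj(-1)]
      = (1/6)[(7) + (1 - 3*exp(2*I*pi/3) - exp(I*pi/3)) + (3 + 3*exp(-2*I*pi/3) + exp(2*I*pi/3)) + (-1) + (3 + exp(-2*I*pi/3) + 3*exp(2*I*pi/3)) + (1 - exp(-I*pi/3) - 3*exp(-2*I*pi/3))] = 12/6 = 2
  <chi_rho, chi_4> = (1/6)[1*(7)*conj(1) + 1*(-1 + exp(I*pi/3) + 3*exp(2*I*pi/3))*conj(exp(-2*I*pi/3)) + 1*(3 + 3*exp(-2*I*pi/3) + exp(2*I*pi/3))*conj(exp(2*I*pi/3)) + 1*(1)*conj(1) + 1*(3 + exp(-2*I*pi/3) + 3*exp(2*I*pi/3))*conj(exp(-2*I*pi/3)) + 1*(-1 + 3*exp(-2*I*pi/3) + exp(-I*pi/3))*conj(exp(2*I*pi/3))]
      = (1/6)[(7) + (-1 + 3*exp(-2*I*pi/3) - exp(2*I*pi/3)) + (-2) + (1) + (-2) + (-1 - exp(-2*I*pi/3) + 3*exp(2*I*pi/3))] = 0/6 = 0
  <chi_rho, chi_5> = (1/6)[1*(7)*conj(1) + 1*(-1 + exp(I*pi/3) + 3*exp(2*I*pi/3))*conj(exp(-I*pi/3)) + 1*(3 + 3*exp(-2*I*pi/3) + exp(2*I*pi/3))*conj(exp(-2*I*pi/3)) + 1*(1)*conj(-1) + 1*(3 + exp(-2*I*pi/3) + 3*exp(2*I*pi/3))*conj(exp(2*I*pi/3)) + 1*(-1 + 3*exp(-2*I*pi/3) + exp(-I*pi/3))*conj(exp(I*pi/3))]
      = (1/6)[(7) + (-4) + (3 + exp(-2*I*pi/3) + 3*exp(2*I*pi/3)) + (-1) + (3 + 3*exp(-2*I*pi/3) + exp(2*I*pi/3)) + (-4)] = 0/6 = 0
(Exp terms are combined using exp(i*s)*conj(exp(i*t)) = exp(i*(s-t)), and sums of them are collapsed using the identity that for every m > 1 the m distinct m-th roots of unity sum to 0, e.g. 1 + exp(2*I*pi/3) + exp(-2*I*pi/3) = 0.)
Dimension check: dim(rho) = sum (mult * dim) = 1*1 + 1*1 + 3*1 + 2*1 + 0*1 + 0*1 = 7 = chi_rho(e) = 7.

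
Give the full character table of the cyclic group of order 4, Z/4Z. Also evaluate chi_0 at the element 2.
Character table of Z/4Z (irreps indexed chi_0,...,chi_3 with chi_k(m) = zeta_4^(k*m), zeta_4 = exp(2*pi*i/4)):
  irrep \ class  {0} (size 1)  {1} (size 1)  {2} (size 1)  {3} (size 1)
  chi_0          1             1             1             1           
  chi_1          1             I             -1            -I          
  chi_2          1             -1            1             -1          
  chi_3          1             -I            -1            I           

Spot check: chi_0(2) = zeta_4^(0*2) = zeta_4^0 = 1.

Explanation: Z/4Z is abelian, so all 4 irreducible complex representations are 1-dimensional. They are given by chi_k(m) = zeta_4^(k*m) for k = 0,...,3. Row orthogonality: sum_m chi_k(m) conj(chi_l(m)) = 4 * [k = l].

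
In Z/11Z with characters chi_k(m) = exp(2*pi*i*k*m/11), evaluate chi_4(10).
chi_4(10) = zeta_11^40 = exp(-8*I*pi/11)

Details: chi_4(10) = zeta_11^(4*10) = zeta_11^40. Since zeta_11^11 = 1, this equals zeta_11^7 = exp(2*pi*i*7/11) = exp(-8*I*pi/11).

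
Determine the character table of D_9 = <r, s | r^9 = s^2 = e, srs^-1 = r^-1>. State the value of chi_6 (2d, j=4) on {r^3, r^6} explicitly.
Conjugacy classes: {e} of size 1, {r^1, r^8} of size 2, {r^2, r^7} of size 2, {r^3, r^6} of size 2, {r^4, r^5} of size 2, {s, sr, ..., sr^8} of size 9.
Character table:
  irrep \ class              {e} (size 1)  {r^1, r^8} (size 2)  {r^2, r^7} (size 2)  {r^3, r^6} (size 2)  {r^4, r^5} (size 2)  {s, sr, ..., sr^8} (size 9)
  chi_1 (triv)               1             1                    1                    1                    1                    1                          
  chi_2 (sign: r->1, s->-1)  1             1                    1                    1                    1                    -1                         
  chi_3 (2d, j=1)            2             2*cos(2*pi/9)        2*cos(4*pi/9)        -1                   -2*cos(pi/9)         0                          
  chi_4 (2d, j=2)            2             2*cos(4*pi/9)        -2*cos(pi/9)         -1                   2*cos(2*pi/9)        0                          
  chi_5 (2d, j=3)            2             -1                   -1                   2                    -1                   0                          
  chi_6 (2d, j=4)            2             -2*cos(pi/9)         2*cos(2*pi/9)        -1                   2*cos(4*pi/9)        0                          

Spot check: chi_6 (2d, j=4) on {r^3, r^6} = -1.

Justification: D_9 has order 2*9 = 18 with 6 conjugacy classes, hence 6 irreducibles. Sum of squared dims 1 + 1 + 4 + 4 + 4 + 4 = 18 = |G|. Linear characters come from the abelianisation; the 2-dimensional irreps have character r^k -> 2*cos(2*pi*j*k/9), reflections -> 0.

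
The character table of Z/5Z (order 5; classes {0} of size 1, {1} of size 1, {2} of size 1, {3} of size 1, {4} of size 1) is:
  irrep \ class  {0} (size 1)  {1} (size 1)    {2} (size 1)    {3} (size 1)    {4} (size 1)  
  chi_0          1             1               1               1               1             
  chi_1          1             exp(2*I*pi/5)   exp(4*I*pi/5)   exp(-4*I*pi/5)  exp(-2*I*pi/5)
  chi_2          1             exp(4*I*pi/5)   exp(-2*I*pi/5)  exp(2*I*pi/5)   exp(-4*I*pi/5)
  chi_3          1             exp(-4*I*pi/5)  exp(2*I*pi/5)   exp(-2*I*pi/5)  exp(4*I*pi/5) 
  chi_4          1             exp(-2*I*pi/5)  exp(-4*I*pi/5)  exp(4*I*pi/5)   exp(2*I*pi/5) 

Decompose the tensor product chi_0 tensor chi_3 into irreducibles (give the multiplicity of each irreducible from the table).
chi_0 tensor chi_3 = chi_3 (all other irreducibles have multiplicity 0).

Reasoning: The character of a tensor product is the pointwise product (chi_0 * chi_3)(C) = chi_0(C) * chi_3(C):
  {0}: (1)*(1), {1}: (1)*(exp(-4*I*pi/5)), {2}: (1)*(exp(2*I*pi/5)), {3}: (1)*(exp(-2*I*pi/5)), {4}: (1)*(exp(4*I*pi/5))
so (chi_0 * chi_3) takes values
  {0} -> 1, {1} -> exp(-4*I*pi/5), {2} -> exp(2*I*pi/5), {3} -> exp(-2*I*pi/5), {4} -> exp(4*I*pi/5).
Now take the inner product of this character with each irreducible chi from the table, <chi_0*chi_3, chi> = (1/5) sum_C |C| (chi_0*chi_3)(C) conj(chi(C)):
  <chi_0*chi_3, chi_0> = (1/5)[1*(1)*conj(1) + 1*(exp(-4*I*pi/5))*conj(1) + 1*(exp(2*I*pi/5))*conj(1) + 1*(exp(-2*I*pi/5))*conj(1) + 1*(exp(4*I*pi/5))*conj(1)]
      = (1/5)[(1) + (exp(-4*I*pi/5)) + (exp(2*I*pi/5)) + (exp(-2*I*pi/5)) + (exp(4*I*pi/5))] = 0/5 = 0
  <chi_0*chi_3, chi_1> = (1/5)[1*(1)*conj(1) + 1*(exp(-4*I*pi/5))*conj(exp(2*I*pi/5)) + 1*(exp(2*I*pi/5))*conj(exp(4*I*pi/5)) + 1*(exp(-2*I*pi/5))*conj(exp(-4*I*pi/5)) + 1*(exp(4*I*pi/5))*conj(exp(-2*I*pi/5))]
      = (1/5)[(1) + (exp(4*I*pi/5)) + (exp(-2*I*pi/5)) + (exp(2*I*pi/5)) + (exp(-4*I*pi/5))] = 0/5 = 0
  <chi_0*chi_3, chi_2> = (1/5)[1*(1)*conj(1) + 1*(exp(-4*I*pi/5))*conj(exp(4*I*pi/5)) + 1*(exp(2*I*pi/5))*conj(exp(-2*I*pi/5)) + 1*(exp(-2*I*pi/5))*conj(exp(2*I*pi/5)) + 1*(exp(4*I*pi/5))*conj(exp(-4*I*pi/5))]
      = (1/5)[(1) + (exp(2*I*pi/5)) + (exp(4*I*pi/5)) + (exp(-4*I*pi/5)) + (exp(-2*I*pi/5))] = 0/5 = 0
  <chi_0*chi_3, chi_3> = (1/5)[1*(1)*conj(1) + 1*(exp(-4*I*pi/5))*conj(exp(-4*I*pi/5)) + 1*(exp(2*I*pi/5))*conj(exp(2*I*pi/5)) + 1*(exp(-2*I*pi/5))*conj(exp(-2*I*pi/5)) + 1*(exp(4*I*pi/5))*conj(exp(4*I*pi/5))]
      = (1/5)[(1) + (1) + (1) + (1) + (1)] = 5/5 = 1
  <chi_0*chi_3, chi_4> = (1/5)[1*(1)*conj(1) + 1*(exp(-4*I*pi/5))*conj(exp(-2*I*pi/5)) + 1*(exp(2*I*pi/5))*conj(exp(-4*I*pi/5)) + 1*(exp(-2*I*pi/5))*conj(exp(4*I*pi/5)) + 1*(exp(4*I*pi/5))*conj(exp(2*I*pi/5))]
      = (1/5)[(1) + (exp(-2*I*pi/5)) + (exp(-4*I*pi/5)) + (exp(4*I*pi/5)) + (exp(2*I*pi/5))] = 0/5 = 0
(Exp terms are combined using exp(i*s)*conj(exp(i*t)) = exp(i*(s-t)), and sums of them are collapsed using the identity that for every m > 1 the m distinct m-th roots of unity sum to 0, e.g. 1 + exp(2*I*pi/3) + exp(-2*I*pi/3) = 0.)
Hence the multiplicities are chi_3: 1. Dimension check: dim(chi_0)*dim(chi_3) = 1*1 = 1 and sum (mult * dim) = 1*1 = 1.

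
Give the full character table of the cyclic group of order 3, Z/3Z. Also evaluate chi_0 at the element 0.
Character table of Z/3Z (irreps indexed chi_0,...,chi_2 with chi_k(m) = zeta_3^(k*m), zeta_3 = exp(2*pi*i/3)):
  irrep \ class  {0} (size 1)  {1} (size 1)    {2} (size 1)  
  chi_0          1             1               1             
  chi_1          1             exp(2*I*pi/3)   exp(-2*I*pi/3)
  chi_2          1             exp(-2*I*pi/3)  exp(2*I*pi/3) 

Spot check: chi_0(0) = zeta_3^(0*0) = zeta_3^0 = 1.

Proof sketch: Z/3Z is abelian, so all 3 irreducible complex representations are 1-dimensional. They are given by chi_k(m) = zeta_3^(k*m) for k = 0,...,2. Row orthogonality: sum_m chi_k(m) conj(chi_l(m)) = 3 * [k = l].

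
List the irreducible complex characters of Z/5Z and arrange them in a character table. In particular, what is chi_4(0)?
Character table of Z/5Z (irreps indexed chi_0,...,chi_4 with chi_k(m) = zeta_5^(k*m), zeta_5 = exp(2*pi*i/5)):
  irrep \ class  {0} (size 1)  {1} (size 1)    {2} (size 1)    {3} (size 1)    {4} (size 1)  
  chi_0          1             1               1               1               1             
  chi_1          1             exp(2*I*pi/5)   exp(4*I*pi/5)   exp(-4*I*pi/5)  exp(-2*I*pi/5)
  chi_2          1             exp(4*I*pi/5)   exp(-2*I*pi/5)  exp(2*I*pi/5)   exp(-4*I*pi/5)
  chi_3          1             exp(-4*I*pi/5)  exp(2*I*pi/5)   exp(-2*I*pi/5)  exp(4*I*pi/5) 
  chi_4          1             exp(-2*I*pi/5)  exp(-4*I*pi/5)  exp(4*I*pi/5)   exp(2*I*pi/5) 

Spot check: chi_4(0) = zeta_5^(4*0) = zeta_5^0 = 1.

Justification: Z/5Z is abelian, so all 5 irreducible complex representations are 1-dimensional. They are given by chi_k(m) = zeta_5^(k*m) for k = 0,...,4. Row orthogonality: sum_m chi_k(m) conj(chi_l(m)) = 5 * [k = l].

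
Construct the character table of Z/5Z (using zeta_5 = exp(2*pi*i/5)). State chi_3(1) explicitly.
Character table of Z/5Z (irreps indexed chi_0,...,chi_4 with chi_k(m) = zeta_5^(k*m), zeta_5 = exp(2*pi*i/5)):
  irrep \ class  {0} (size 1)  {1} (size 1)    {2} (size 1)    {3} (size 1)    {4} (size 1)  
  chi_0          1             1               1               1               1             
  chi_1          1             exp(2*I*pi/5)   exp(4*I*pi/5)   exp(-4*I*pi/5)  exp(-2*I*pi/5)
  chi_2          1             exp(4*I*pi/5)   exp(-2*I*pi/5)  exp(2*I*pi/5)   exp(-4*I*pi/5)
  chi_3          1             exp(-4*I*pi/5)  exp(2*I*pi/5)   exp(-2*I*pi/5)  exp(4*I*pi/5) 
  chi_4          1             exp(-2*I*pi/5)  exp(-4*I*pi/5)  exp(4*I*pi/5)   exp(2*I*pi/5) 

Spot check: chi_3(1) = zeta_5^(3*1) = zeta_5^3 = exp(-4*I*pi/5).

Reasoning: Z/5Z is abelian, so all 5 irreducible complex representations are 1-dimensional. They are given by chi_k(m) = zeta_5^(k*m) for k = 0,...,4. Row orthogonality: sum_m chi_k(m) conj(chi_l(m)) = 5 * [k = l].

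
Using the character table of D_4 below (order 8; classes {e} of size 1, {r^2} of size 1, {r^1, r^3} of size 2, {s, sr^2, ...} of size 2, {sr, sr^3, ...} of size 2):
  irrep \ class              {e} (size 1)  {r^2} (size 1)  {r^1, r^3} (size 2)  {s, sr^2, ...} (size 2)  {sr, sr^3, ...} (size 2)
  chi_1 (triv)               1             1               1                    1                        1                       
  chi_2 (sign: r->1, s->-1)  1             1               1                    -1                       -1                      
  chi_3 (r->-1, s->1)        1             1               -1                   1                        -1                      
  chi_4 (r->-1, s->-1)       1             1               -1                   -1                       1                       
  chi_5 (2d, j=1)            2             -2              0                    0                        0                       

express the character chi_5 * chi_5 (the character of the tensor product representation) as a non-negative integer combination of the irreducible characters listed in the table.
chi_5 tensor chi_5 = chi_1 + chi_2 + chi_3 + chi_4 (all other irreducibles have multiplicity 0).

Proof sketch: The character of a tensor product is the pointwise product (chi_5 * chi_5)(C) = chi_5(C) * chi_5(C):
  {e}: (2)*(2), {r^2}: (-2)*(-2), {r^1, r^3}: (0)*(0), {s, sr^2, ...}: (0)*(0), {sr, sr^3, ...}: (0)*(0)
so (chi_5 * chi_5) takes values
  {e} -> 4, {r^2} -> 4, {r^1, r^3} -> 0, {s, sr^2, ...} -> 0, {sr, sr^3, ...} -> 0.
Now take the inner product of this character with each irreducible chi from the table, <chi_5*chi_5, chi> = (1/8) sum_C |C| (chi_5*chi_5)(C) conj(chi(C)):
  <chi_5*chi_5, chi_1> = (1/8)[1*(4)*conj(1) + 1*(4)*conj(1) + 2*(0)*conj(1) + 2*(0)*conj(1) + 2*(0)*conj(1)]
      = (1/8)[(4) + (4) + (0) + (0) + (0)] = 8/8 = 1
  <chi_5*chi_5, chi_2> = (1/8)[1*(4)*conj(1) + 1*(4)*conj(1) + 2*(0)*conj(1) + 2*(0)*conj(-1) + 2*(0)*conj(-1)]
      = (1/8)[(4) + (4) + (0) + (0) + (0)] = 8/8 = 1
  <chi_5*chi_5, chi_3> = (1/8)[1*(4)*conj(1) + 1*(4)*conj(1) + 2*(0)*conj(-1) + 2*(0)*conj(1) + 2*(0)*conj(-1)]
      = (1/8)[(4) + (4) + (0) + (0) + (0)] = 8/8 = 1
  <chi_5*chi_5, chi_4> = (1/8)[1*(4)*conj(1) + 1*(4)*conj(1) + 2*(0)*conj(-1) + 2*(0)*conj(-1) + 2*(0)*conj(1)]
      = (1/8)[(4) + (4) + (0) + (0) + (0)] = 8/8 = 1
  <chi_5*chi_5, chi_5> = (1/8)[1*(4)*conj(2) + 1*(4)*conj(-2) + 2*(0)*conj(0) + 2*(0)*conj(0) + 2*(0)*conj(0)]
      = (1/8)[(8) + (-8) + (0) + (0) + (0)] = 0/8 = 0
Hence the multiplicities are chi_1: 1, chi_2: 1, chi_3: 1, chi_4: 1. Dimension check: dim(chi_5)*dim(chi_5) = 2*2 = 4 and sum (mult * dim) = 1*1 + 1*1 + 1*1 + 1*1 = 4.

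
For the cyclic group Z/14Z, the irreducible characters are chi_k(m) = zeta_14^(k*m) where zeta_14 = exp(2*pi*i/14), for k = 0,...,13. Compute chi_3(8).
chi_3(8) = zeta_14^24 = exp(-4*I*pi/7)

Argument: chi_3(8) = zeta_14^(3*8) = zeta_14^24. Since zeta_14^14 = 1, this equals zeta_14^10 = exp(2*pi*i*10/14) = exp(-4*I*pi/7).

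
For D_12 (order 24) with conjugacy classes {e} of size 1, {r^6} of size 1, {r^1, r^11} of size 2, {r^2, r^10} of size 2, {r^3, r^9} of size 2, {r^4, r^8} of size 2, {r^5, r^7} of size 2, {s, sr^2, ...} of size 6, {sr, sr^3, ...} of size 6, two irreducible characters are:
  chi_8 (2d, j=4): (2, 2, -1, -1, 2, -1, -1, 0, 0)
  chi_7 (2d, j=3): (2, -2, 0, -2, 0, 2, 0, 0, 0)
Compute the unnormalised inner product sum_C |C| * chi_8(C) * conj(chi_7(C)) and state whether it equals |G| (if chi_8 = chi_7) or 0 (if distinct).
Sum = 0; so <chi_8, chi_7> = 0 (distinct irreducibles are orthogonal).

Reasoning: Compute term by term over conjugacy classes (|C| * chi_8(C) * conj(chi_7(C))):
  1*(2)*conj(2) + 1*(2)*conj(-2) + 2*(-1)*conj(0) + 2*(-1)*conj(-2) + 2*(2)*conj(0) + 2*(-1)*conj(2) + 2*(-1)*conj(0) + 6*(0)*conj(0) + 6*(0)*conj(0)
  = (4) + (-4) + (0) + (4) + (0) + (-4) + (0) + (0) + (0)
  = 0.
Dividing by |G| = 24 gives 0/24 = 0, matching the row-orthogonality relation <chi_8, chi_7> = [chi_8 = chi_7].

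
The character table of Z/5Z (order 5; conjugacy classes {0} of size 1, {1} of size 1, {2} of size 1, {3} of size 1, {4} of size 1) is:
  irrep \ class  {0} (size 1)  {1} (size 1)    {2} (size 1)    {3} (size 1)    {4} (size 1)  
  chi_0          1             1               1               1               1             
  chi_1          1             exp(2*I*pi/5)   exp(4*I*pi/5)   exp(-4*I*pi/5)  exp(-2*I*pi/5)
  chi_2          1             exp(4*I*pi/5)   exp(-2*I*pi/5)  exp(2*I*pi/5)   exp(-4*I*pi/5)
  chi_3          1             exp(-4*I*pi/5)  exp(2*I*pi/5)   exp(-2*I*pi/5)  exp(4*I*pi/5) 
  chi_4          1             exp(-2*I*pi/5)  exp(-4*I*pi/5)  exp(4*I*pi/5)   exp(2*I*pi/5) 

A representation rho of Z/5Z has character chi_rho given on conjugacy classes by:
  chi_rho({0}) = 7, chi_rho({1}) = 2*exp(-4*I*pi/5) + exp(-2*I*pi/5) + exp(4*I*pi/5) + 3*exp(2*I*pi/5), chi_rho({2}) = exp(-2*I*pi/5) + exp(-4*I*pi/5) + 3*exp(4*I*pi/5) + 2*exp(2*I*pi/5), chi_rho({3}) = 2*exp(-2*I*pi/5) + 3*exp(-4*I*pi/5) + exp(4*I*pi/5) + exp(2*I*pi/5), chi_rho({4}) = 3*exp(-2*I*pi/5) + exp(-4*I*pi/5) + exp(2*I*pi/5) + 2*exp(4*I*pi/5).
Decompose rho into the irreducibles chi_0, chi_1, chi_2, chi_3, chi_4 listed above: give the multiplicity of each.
Multiplicities: chi_0: 0, chi_1: 3, chi_2: 1, chi_3: 2, chi_4: 1.

Derivation: Use <chi_rho, chi> = (1/|G|) sum_C |C| * chi_rho(C) * conj(chi(C)) with |G| = 5 for each irreducible chi in the table:
  <chi_rho, chi_0> = (1/5)[1*(7)*conj(1) + 1*(2*exp(-4*I*pi/5) + exp(-2*I*pi/5) + exp(4*I*pi/5) + 3*exp(2*I*pi/5))*conj(1) + 1*(exp(-2*I*pi/5) + exp(-4*I*pi/5) + 3*exp(4*I*pi/5) + 2*exp(2*I*pi/5))*conj(1) + 1*(2*exp(-2*I*pi/5) + 3*exp(-4*I*pi/5) + exp(4*I*pi/5) + exp(2*I*pi/5))*conj(1) + 1*(3*exp(-2*I*pi/5) + exp(-4*I*pi/5) + exp(2*I*pi/5) + 2*exp(4*I*pi/5))*conj(1)]
      = (1/5)[(7) + (2*exp(-4*I*pi/5) + exp(-2*I*pi/5) + exp(4*I*pi/5) + 3*exp(2*I*pi/5)) + (exp(-2*I*pi/5) + exp(-4*I*pi/5) + 3*exp(4*I*pi/5) + 2*exp(2*I*pi/5)) + (2*exp(-2*I*pi/5) + 3*exp(-4*I*pi/5) + exp(4*I*pi/5) + exp(2*I*pi/5)) + (3*exp(-2*I*pi/5) + exp(-4*I*pi/5) + exp(2*I*pi/5) + 2*exp(4*I*pi/5))] = 0/5 = 0
  <chi_rho, chi_1> = (1/5)[1*(7)*conj(1) + 1*(2*exp(-4*I*pi/5) + exp(-2*I*pi/5) + exp(4*I*pi/5) + 3*exp(2*I*pi/5))*conj(exp(2*I*pi/5)) + 1*(exp(-2*I*pi/5) + exp(-4*I*pi/5) + 3*exp(4*I*pi/5) + 2*exp(2*I*pi/5))*conj(exp(4*I*pi/5)) + 1*(2*exp(-2*I*pi/5) + 3*exp(-4*I*pi/5) + exp(4*I*pi/5) + exp(2*I*pi/5))*conj(exp(-4*I*pi/5)) + 1*(3*exp(-2*I*pi/5) + exp(-4*I*pi/5) + exp(2*I*pi/5) + 2*exp(4*I*pi/5))*conj(exp(-2*I*pi/5))]
      = (1/5)[(7) + (3 + exp(-4*I*pi/5) + exp(2*I*pi/5) + 2*exp(4*I*pi/5)) + (3 + 2*exp(-2*I*pi/5) + exp(4*I*pi/5) + exp(2*I*pi/5)) + (3 + exp(-2*I*pi/5) + exp(-4*I*pi/5) + 2*exp(2*I*pi/5)) + (3 + 2*exp(-4*I*pi/5) + exp(-2*I*pi/5) + exp(4*I*pi/5))] = 15/5 = 3
  <chi_rho, chi_2> = (1/5)[1*(7)*conj(1) + 1*(2*exp(-4*I*pi/5) + exp(-2*I*pi/5) + exp(4*I*pi/5) + 3*exp(2*I*pi/5))*conj(exp(4*I*pi/5)) + 1*(exp(-2*I*pi/5) + exp(-4*I*pi/5) + 3*exp(4*I*pi/5) + 2*exp(2*I*pi/5))*conj(exp(-2*I*pi/5)) + 1*(2*exp(-2*I*pi/5) + 3*exp(-4*I*pi/5) + exp(4*I*pi/5) + exp(2*I*pi/5))*conj(exp(2*I*pi/5)) + 1*(3*exp(-2*I*pi/5) + exp(-4*I*pi/5) + exp(2*I*pi/5) + 2*exp(4*I*pi/5))*conj(exp(-4*I*pi/5))]
      = (1/5)[(7) + (1 + 3*exp(-2*I*pi/5) + exp(4*I*pi/5) + 2*exp(2*I*pi/5)) + (1 + 3*exp(-4*I*pi/5) + exp(-2*I*pi/5) + 2*exp(4*I*pi/5)) + (1 + 2*exp(-4*I*pi/5) + exp(2*I*pi/5) + 3*exp(4*I*pi/5)) + (1 + 2*exp(-2*I*pi/5) + exp(-4*I*pi/5) + 3*exp(2*I*pi/5))] = 5/5 = 1
  <chi_rho, chi_3> = (1/5)[1*(7)*conj(1) + 1*(2*exp(-4*I*pi/5) + exp(-2*I*pi/5) + exp(4*I*pi/5) + 3*exp(2*I*pi/5))*conj(exp(-4*I*pi/5)) + 1*(exp(-2*I*pi/5) + exp(-4*I*pi/5) + 3*exp(4*I*pi/5) + 2*exp(2*I*pi/5))*conj(exp(2*I*pi/5)) + 1*(2*exp(-2*I*pi/5) + 3*exp(-4*I*pi/5) + exp(4*I*pi/5) + exp(2*I*pi/5))*conj(exp(-2*I*pi/5)) + 1*(3*exp(-2*I*pi/5) + exp(-4*I*pi/5) + exp(2*I*pi/5) + 2*exp(4*I*pi/5))*conj(exp(4*I*pi/5))]
      = (1/5)[(7) + (2 + 3*exp(-4*I*pi/5) + exp(-2*I*pi/5) + exp(2*I*pi/5)) + (2 + exp(-4*I*pi/5) + exp(4*I*pi/5) + 3*exp(2*I*pi/5)) + (2 + 3*exp(-2*I*pi/5) + exp(-4*I*pi/5) + exp(4*I*pi/5)) + (2 + exp(-2*I*pi/5) + exp(2*I*pi/5) + 3*exp(4*I*pi/5))] = 10/5 = 2
  <chi_rho, chi_4> = (1/5)[1*(7)*conj(1) + 1*(2*exp(-4*I*pi/5) + exp(-2*I*pi/5) + exp(4*I*pi/5) + 3*exp(2*I*pi/5))*conj(exp(-2*I*pi/5)) + 1*(exp(-2*I*pi/5) + exp(-4*I*pi/5) + 3*exp(4*I*pi/5) + 2*exp(2*I*pi/5))*conj(exp(-4*I*pi/5)) + 1*(2*exp(-2*I*pi/5) + 3*exp(-4*I*pi/5) + exp(4*I*pi/5) + exp(2*I*pi/5))*conj(exp(4*I*pi/5)) + 1*(3*exp(-2*I*pi/5) + exp(-4*I*pi/5) + exp(2*I*pi/5) + 2*exp(4*I*pi/5))*conj(exp(2*I*pi/5))]
      = (1/5)[(7) + (1 + 2*exp(-2*I*pi/5) + exp(-4*I*pi/5) + 3*exp(4*I*pi/5)) + (1 + 3*exp(-2*I*pi/5) + 2*exp(-4*I*pi/5) + exp(2*I*pi/5)) + (1 + exp(-2*I*pi/5) + 2*exp(4*I*pi/5) + 3*exp(2*I*pi/5)) + (1 + 3*exp(-4*I*pi/5) + exp(4*I*pi/5) + 2*exp(2*I*pi/5))] = 5/5 = 1
(Exp terms are combined using exp(i*s)*conj(exp(i*t)) = exp(i*(s-t)), and sums of them are collapsed using the identity that for every m > 1 the m distinct m-th roots of unity sum to 0, e.g. 1 + exp(2*I*pi/3) + exp(-2*I*pi/3) = 0.)
Dimension check: dim(rho) = sum (mult * dim) = 0*1 + 3*1 + 1*1 + 2*1 + 1*1 = 7 = chi_rho(e) = 7.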